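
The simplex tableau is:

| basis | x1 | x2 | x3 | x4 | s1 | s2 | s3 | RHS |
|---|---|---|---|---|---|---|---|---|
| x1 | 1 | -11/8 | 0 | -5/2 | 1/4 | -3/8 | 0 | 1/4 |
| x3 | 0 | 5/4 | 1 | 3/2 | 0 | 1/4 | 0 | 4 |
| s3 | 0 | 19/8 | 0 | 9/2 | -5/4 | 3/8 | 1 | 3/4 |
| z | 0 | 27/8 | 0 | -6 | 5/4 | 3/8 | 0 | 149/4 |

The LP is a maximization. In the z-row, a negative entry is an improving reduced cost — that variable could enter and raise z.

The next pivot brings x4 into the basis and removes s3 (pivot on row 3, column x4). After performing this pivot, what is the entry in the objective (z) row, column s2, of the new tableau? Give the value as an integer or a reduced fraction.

Pivot element is row 3, column x4: 9/2.
Normalize row 3: new (row 3, s2) = (3/8)/(9/2) = 1/12.
z-row ← z-row − (-6)·(new row 3): 3/8 − (-6)·(1/12) = 7/8.

7/8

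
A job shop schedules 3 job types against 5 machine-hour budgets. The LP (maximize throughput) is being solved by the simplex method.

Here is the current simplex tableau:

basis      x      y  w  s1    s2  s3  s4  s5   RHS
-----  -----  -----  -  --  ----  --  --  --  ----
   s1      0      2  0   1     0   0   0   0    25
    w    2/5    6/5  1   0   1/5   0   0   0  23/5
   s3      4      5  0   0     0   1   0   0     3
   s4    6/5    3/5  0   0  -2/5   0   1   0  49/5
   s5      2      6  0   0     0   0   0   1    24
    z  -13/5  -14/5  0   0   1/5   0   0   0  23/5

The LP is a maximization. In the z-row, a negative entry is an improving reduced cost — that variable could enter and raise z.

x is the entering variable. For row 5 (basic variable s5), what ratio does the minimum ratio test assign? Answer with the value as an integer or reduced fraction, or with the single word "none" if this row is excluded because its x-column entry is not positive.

Ratio = RHS / (x entry) = 24 / 2 = 12.

12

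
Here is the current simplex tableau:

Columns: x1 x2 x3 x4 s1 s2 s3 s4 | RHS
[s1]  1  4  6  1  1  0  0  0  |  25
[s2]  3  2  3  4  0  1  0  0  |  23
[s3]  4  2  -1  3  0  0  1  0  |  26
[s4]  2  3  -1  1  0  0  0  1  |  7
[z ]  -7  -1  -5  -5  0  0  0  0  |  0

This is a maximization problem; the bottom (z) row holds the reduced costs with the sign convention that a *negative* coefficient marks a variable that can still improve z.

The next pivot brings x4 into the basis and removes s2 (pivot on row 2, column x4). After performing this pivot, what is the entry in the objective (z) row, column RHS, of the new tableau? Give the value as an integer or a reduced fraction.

Pivot element is row 2, column x4: 4.
Normalize row 2: new (row 2, RHS) = 23/4 = 23/4.
z-row ← z-row − (-5)·(new row 2): 0 − (-5)·(23/4) = 115/4.

115/4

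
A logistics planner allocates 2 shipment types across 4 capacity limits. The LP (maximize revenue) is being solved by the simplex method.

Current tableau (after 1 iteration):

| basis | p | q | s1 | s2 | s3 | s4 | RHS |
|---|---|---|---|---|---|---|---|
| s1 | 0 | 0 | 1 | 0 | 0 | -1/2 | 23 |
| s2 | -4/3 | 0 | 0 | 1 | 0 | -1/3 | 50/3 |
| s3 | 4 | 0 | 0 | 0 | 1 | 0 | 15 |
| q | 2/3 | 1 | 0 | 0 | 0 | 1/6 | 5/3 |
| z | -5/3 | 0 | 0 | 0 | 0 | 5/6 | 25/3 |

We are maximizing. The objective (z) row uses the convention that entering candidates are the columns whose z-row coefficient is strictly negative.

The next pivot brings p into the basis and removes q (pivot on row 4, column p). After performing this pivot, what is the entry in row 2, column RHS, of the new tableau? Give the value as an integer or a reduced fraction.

Pivot element is row 4, column p: 2/3.
Normalize row 4: new (row 4, RHS) = (5/3)/(2/3) = 5/2.
row 2 ← row 2 − (-4/3)·(new row 4): 50/3 − (-4/3)·(5/2) = 20.

20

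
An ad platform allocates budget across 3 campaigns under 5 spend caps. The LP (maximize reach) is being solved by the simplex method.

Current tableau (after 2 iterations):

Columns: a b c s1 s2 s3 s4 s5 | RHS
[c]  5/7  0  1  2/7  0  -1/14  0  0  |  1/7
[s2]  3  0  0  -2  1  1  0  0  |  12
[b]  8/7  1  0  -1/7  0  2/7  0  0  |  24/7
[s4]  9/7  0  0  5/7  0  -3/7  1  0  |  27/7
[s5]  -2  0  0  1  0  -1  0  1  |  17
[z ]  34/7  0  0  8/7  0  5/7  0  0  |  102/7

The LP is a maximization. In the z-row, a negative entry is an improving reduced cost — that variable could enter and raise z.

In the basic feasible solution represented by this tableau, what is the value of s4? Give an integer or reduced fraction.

s4 is basic (row 4); its value is the RHS of that row: 27/7.

27/7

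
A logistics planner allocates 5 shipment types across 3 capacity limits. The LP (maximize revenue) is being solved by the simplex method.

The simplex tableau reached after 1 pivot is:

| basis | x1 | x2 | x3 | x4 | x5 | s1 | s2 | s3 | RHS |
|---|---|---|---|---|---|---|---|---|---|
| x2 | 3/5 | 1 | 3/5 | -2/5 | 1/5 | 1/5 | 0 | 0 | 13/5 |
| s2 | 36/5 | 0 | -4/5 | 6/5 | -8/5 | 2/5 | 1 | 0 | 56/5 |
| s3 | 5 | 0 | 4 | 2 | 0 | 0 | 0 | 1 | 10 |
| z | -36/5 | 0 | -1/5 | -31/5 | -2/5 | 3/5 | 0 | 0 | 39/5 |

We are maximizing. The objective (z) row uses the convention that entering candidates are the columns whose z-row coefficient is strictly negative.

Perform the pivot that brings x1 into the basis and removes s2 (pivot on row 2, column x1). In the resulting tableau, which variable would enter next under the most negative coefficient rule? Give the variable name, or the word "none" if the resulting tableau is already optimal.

Pivot element 36/5. New z-row = old z-row − (-36/5)·(row 2/(36/5)).
Updated z-row coefficients: x1: 0, x2: 0, x3: -1, x4: -5, x5: -2, s1: 1, s2: 1, s3: 0.
The most negative is -5 in column x4, so x4 would enter next.

x4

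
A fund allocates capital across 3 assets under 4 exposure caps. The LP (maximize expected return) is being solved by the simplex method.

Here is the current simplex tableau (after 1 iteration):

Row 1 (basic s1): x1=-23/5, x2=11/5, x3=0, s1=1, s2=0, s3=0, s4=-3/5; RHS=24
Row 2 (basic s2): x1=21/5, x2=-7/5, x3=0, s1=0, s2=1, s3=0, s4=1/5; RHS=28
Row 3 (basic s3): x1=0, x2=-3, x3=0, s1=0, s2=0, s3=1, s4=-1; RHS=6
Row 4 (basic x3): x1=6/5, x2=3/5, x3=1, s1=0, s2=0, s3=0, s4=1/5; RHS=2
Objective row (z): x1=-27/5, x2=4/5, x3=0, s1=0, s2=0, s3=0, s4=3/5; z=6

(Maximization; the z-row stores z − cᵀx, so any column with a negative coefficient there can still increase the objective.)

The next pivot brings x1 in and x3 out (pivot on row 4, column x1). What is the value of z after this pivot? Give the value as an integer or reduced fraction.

Minimum ratio for x1: 2/(6/5) = 5/3.
z changes by −(z-row coeff of x1)·ratio = −(-27/5)·(5/3) = 9.
New z = 6 + 9 = 15.

15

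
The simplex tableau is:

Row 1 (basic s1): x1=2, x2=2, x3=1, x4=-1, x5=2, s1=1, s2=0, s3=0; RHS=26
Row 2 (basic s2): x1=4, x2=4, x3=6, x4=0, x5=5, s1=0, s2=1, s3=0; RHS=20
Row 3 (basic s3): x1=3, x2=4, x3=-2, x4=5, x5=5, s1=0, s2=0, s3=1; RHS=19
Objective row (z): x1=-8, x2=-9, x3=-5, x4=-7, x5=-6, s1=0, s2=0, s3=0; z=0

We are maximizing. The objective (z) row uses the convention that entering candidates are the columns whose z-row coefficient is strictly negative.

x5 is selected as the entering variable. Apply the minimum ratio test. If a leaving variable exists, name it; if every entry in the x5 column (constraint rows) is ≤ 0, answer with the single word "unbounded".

s3

Ratios: row 1 (s1): 26/2 = 13; row 2 (s2): 20/5 = 4; row 3 (s3): 19/5 = 19/5.
Minimum ratio is in the s3 row, so s3 leaves.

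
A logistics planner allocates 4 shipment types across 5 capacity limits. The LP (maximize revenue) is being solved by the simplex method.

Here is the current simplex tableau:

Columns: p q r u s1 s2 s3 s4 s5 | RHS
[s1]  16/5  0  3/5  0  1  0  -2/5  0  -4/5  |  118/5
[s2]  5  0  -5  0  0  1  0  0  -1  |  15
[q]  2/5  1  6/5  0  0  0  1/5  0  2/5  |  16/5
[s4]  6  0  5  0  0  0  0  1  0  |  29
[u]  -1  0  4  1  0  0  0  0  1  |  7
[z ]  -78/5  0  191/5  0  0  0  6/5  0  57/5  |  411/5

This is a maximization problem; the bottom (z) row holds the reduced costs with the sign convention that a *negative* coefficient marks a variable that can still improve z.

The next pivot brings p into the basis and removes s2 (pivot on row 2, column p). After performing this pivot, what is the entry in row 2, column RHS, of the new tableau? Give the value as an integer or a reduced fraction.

3

Pivot element is row 2, column p: 5.
Normalize row 2: new (row 2, RHS) = 15/5 = 3.
Row 2 is the pivot row, so the entry is 3.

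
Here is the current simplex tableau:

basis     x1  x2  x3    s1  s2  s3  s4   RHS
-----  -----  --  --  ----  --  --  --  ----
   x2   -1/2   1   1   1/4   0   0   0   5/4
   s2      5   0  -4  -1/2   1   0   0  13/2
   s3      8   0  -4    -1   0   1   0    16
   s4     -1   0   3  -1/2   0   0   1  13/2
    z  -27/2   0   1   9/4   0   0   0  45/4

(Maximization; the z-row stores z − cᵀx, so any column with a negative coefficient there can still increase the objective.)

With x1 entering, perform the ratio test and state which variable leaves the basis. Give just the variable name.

Ratios: row 1 (x2): entry -1/2 ≤ 0, skip; row 2 (s2): (13/2)/5 = 13/10; row 3 (s3): 16/8 = 2; row 4 (s4): entry -1 ≤ 0, skip.
Minimum ratio 13/10 is in the s2 row, so s2 leaves.

s2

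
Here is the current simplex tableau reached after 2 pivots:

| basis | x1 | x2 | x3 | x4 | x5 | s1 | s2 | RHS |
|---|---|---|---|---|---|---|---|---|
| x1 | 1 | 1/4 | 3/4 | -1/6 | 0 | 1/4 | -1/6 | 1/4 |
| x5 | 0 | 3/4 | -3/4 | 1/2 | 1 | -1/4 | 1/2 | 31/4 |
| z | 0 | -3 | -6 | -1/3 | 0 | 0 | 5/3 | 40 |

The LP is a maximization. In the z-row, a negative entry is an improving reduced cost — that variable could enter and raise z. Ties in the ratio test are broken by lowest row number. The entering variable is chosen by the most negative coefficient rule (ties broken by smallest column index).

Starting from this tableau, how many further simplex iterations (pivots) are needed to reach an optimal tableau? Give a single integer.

2

pivot: x3 in, x1 out → z = 42
pivot: x4 in, x5 out → z = 82
No improving column remains; optimal.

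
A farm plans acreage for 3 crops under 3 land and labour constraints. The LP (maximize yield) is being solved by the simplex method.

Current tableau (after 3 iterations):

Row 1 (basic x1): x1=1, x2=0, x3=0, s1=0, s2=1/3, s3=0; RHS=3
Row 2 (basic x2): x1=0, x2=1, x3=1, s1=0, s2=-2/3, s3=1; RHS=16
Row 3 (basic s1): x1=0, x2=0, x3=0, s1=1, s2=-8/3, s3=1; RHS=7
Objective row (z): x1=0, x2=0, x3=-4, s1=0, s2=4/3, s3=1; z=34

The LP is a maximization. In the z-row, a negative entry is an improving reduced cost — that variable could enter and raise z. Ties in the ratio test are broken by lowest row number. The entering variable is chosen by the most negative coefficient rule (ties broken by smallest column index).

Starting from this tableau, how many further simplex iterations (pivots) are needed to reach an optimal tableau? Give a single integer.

pivot: x3 in, x2 out → z = 98
pivot: s2 in, x1 out → z = 110
No improving column remains; optimal.

2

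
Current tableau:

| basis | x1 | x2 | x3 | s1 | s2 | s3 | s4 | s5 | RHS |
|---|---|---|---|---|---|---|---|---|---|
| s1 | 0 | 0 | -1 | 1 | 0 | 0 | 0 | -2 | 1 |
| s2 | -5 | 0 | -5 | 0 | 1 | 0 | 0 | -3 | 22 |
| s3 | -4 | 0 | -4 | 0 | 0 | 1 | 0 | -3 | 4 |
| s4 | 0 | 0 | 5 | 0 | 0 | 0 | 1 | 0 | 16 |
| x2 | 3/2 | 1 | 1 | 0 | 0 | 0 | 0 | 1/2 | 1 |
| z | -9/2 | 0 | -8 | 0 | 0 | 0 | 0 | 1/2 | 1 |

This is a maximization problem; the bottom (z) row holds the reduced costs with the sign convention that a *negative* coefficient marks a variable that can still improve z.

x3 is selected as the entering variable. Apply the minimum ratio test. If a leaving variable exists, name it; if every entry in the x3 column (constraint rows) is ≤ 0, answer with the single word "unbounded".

x2

Ratios: row 1 (s1): entry -1 ≤ 0, skip; row 2 (s2): entry -5 ≤ 0, skip; row 3 (s3): entry -4 ≤ 0, skip; row 4 (s4): 16/5 = 16/5; row 5 (x2): 1/1 = 1.
Minimum ratio is in the x2 row, so x2 leaves.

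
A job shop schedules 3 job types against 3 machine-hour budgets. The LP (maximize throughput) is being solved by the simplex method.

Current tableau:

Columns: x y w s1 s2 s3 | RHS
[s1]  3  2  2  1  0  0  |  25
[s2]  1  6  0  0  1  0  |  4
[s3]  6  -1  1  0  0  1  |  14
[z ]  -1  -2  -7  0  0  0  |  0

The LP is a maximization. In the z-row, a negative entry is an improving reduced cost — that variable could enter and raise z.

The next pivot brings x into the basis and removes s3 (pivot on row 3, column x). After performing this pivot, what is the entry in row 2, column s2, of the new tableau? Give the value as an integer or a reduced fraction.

1

Pivot element is row 3, column x: 6.
Normalize row 3: new (row 3, s2) = 0/6 = 0.
row 2 ← row 2 − 1·(new row 3): 1 − 1·0 = 1.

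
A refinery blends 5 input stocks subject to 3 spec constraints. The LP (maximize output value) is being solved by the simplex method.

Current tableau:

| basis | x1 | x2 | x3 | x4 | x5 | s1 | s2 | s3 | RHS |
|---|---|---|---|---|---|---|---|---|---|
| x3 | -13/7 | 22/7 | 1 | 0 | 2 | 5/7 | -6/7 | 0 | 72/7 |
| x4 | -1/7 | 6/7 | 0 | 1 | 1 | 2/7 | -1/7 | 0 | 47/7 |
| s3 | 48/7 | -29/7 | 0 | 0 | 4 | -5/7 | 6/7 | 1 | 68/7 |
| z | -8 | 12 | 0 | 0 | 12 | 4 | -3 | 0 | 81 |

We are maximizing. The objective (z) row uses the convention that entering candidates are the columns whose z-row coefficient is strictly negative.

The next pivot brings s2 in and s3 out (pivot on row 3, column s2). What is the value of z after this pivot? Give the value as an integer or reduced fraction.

Minimum ratio for s2: (68/7)/(6/7) = 34/3.
z changes by −(z-row coeff of s2)·ratio = −(-3)·(34/3) = 34.
New z = 81 + 34 = 115.

115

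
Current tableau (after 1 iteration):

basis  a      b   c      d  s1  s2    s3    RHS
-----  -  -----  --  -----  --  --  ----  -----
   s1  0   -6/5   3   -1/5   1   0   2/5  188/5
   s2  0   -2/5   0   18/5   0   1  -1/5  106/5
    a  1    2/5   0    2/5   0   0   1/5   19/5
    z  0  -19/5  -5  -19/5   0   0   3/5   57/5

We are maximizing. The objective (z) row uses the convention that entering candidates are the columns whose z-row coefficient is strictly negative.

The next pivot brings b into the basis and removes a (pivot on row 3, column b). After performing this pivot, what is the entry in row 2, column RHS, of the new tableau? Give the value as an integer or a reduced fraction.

Pivot element is row 3, column b: 2/5.
Normalize row 3: new (row 3, RHS) = (19/5)/(2/5) = 19/2.
row 2 ← row 2 − (-2/5)·(new row 3): 106/5 − (-2/5)·(19/2) = 25.

25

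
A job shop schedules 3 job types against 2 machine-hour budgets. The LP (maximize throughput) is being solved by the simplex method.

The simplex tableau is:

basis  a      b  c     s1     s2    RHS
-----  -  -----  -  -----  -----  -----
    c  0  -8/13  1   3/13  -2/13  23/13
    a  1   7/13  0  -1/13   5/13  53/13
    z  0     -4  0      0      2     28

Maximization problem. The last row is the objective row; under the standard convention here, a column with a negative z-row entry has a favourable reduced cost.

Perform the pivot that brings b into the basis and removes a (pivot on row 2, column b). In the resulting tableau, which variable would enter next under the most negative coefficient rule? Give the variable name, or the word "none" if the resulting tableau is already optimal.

s1

Pivot element 7/13. New z-row = old z-row − (-4)·(row 2/(7/13)).
Updated z-row coefficients: a: 52/7, b: 0, c: 0, s1: -4/7, s2: 34/7.
The most negative is -4/7 in column s1, so s1 would enter next.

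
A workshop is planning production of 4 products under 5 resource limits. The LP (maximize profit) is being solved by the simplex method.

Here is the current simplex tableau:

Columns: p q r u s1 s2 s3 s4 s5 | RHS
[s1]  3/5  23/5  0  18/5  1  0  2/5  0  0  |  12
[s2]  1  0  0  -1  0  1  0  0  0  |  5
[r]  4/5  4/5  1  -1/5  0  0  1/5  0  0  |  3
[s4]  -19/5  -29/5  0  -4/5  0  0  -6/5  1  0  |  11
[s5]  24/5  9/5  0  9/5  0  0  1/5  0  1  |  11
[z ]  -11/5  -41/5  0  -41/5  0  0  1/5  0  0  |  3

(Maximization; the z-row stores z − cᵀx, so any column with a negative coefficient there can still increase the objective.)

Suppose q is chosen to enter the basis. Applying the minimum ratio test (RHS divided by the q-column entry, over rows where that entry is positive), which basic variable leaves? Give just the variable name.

Ratios: row 1 (s1): 12/(23/5) = 60/23; row 2 (s2): entry 0 ≤ 0, skip; row 3 (r): 3/(4/5) = 15/4; row 4 (s4): entry -29/5 ≤ 0, skip; row 5 (s5): 11/(9/5) = 55/9.
Minimum ratio 60/23 is in the s1 row, so s1 leaves.

s1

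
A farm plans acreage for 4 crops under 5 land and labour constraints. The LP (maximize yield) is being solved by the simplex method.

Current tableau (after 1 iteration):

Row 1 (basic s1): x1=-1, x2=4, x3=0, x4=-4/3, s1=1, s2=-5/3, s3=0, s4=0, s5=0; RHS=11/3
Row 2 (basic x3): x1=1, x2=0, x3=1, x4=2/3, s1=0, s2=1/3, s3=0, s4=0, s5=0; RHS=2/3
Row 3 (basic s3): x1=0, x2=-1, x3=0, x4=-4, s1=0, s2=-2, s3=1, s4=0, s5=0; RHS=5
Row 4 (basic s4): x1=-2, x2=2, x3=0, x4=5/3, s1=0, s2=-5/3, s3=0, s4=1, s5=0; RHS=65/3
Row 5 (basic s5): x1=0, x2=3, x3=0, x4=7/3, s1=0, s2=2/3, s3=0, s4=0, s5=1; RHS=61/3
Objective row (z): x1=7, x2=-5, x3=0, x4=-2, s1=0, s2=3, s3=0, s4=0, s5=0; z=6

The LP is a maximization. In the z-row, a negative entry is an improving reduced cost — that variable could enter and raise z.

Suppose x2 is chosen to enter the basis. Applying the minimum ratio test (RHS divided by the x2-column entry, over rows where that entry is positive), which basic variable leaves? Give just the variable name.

s1

Ratios: row 1 (s1): (11/3)/4 = 11/12; row 2 (x3): entry 0 ≤ 0, skip; row 3 (s3): entry -1 ≤ 0, skip; row 4 (s4): (65/3)/2 = 65/6; row 5 (s5): (61/3)/3 = 61/9.
Minimum ratio 11/12 is in the s1 row, so s1 leaves.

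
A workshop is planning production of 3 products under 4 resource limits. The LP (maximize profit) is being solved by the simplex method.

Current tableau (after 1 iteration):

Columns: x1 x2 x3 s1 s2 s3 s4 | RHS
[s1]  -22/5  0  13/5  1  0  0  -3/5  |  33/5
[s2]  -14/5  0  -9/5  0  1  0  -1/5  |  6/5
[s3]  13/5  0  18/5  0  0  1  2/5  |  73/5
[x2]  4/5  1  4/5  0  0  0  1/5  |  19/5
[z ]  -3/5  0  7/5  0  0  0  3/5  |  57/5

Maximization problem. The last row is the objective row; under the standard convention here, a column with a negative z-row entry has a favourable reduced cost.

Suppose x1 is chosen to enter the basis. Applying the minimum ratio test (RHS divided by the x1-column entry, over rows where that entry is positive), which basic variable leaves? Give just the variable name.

Ratios: row 1 (s1): entry -22/5 ≤ 0, skip; row 2 (s2): entry -14/5 ≤ 0, skip; row 3 (s3): (73/5)/(13/5) = 73/13; row 4 (x2): (19/5)/(4/5) = 19/4.
Minimum ratio 19/4 is in the x2 row, so x2 leaves.

x2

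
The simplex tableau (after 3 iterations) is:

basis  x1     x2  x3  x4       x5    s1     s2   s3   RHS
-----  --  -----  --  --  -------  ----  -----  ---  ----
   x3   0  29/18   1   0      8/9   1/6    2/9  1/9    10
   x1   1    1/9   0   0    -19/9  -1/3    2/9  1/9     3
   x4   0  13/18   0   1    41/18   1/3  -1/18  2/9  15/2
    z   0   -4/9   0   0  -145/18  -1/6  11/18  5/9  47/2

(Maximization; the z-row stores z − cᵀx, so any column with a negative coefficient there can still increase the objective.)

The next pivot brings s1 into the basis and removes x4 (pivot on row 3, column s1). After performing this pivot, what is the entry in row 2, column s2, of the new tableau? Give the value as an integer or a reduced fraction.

1/6

Pivot element is row 3, column s1: 1/3.
Normalize row 3: new (row 3, s2) = (-1/18)/(1/3) = -1/6.
row 2 ← row 2 − (-1/3)·(new row 3): 2/9 − (-1/3)·(-1/6) = 1/6.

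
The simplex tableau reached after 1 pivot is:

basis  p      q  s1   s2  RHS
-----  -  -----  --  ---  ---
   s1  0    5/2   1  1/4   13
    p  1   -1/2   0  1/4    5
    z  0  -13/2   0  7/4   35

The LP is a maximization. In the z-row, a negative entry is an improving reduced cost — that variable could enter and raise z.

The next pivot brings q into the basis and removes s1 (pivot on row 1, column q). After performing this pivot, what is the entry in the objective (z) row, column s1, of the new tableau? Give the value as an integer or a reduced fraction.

Pivot element is row 1, column q: 5/2.
Normalize row 1: new (row 1, s1) = 1/(5/2) = 2/5.
z-row ← z-row − (-13/2)·(new row 1): 0 − (-13/2)·(2/5) = 13/5.

13/5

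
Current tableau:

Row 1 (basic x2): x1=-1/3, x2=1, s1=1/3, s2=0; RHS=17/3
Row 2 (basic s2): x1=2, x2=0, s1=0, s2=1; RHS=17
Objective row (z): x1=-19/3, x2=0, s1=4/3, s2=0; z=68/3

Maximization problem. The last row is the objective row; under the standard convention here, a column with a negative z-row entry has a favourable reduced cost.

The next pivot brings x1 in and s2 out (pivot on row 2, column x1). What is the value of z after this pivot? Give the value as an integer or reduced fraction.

Minimum ratio for x1: 17/2 = 17/2.
z changes by −(z-row coeff of x1)·ratio = −(-19/3)·(17/2) = 323/6.
New z = 68/3 + (323/6) = 153/2.

153/2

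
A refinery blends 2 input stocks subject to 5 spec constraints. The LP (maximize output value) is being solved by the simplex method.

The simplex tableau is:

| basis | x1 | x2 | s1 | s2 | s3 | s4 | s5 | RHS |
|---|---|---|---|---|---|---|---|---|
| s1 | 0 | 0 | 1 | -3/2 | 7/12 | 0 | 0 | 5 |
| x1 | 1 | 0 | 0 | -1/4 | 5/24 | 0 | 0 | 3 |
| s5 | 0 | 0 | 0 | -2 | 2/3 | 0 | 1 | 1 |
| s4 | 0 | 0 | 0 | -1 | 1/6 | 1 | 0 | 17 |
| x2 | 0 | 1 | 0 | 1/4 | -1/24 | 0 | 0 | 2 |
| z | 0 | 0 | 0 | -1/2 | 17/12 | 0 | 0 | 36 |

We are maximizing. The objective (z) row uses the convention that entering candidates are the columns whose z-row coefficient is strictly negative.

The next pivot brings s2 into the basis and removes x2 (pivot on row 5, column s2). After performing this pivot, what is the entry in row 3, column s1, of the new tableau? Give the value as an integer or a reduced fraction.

0

Pivot element is row 5, column s2: 1/4.
Normalize row 5: new (row 5, s1) = 0/(1/4) = 0.
row 3 ← row 3 − (-2)·(new row 5): 0 − (-2)·0 = 0.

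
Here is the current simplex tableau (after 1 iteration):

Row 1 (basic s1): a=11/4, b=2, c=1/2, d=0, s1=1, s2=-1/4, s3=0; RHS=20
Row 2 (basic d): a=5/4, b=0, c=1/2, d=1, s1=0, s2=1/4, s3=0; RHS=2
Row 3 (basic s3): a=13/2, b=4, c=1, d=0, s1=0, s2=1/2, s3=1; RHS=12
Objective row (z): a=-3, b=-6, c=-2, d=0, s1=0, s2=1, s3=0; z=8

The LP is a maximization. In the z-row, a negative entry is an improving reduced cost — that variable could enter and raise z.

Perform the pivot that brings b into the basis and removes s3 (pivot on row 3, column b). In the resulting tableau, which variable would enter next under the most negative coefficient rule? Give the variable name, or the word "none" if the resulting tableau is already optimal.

c

Pivot element 4. New z-row = old z-row − (-6)·(row 3/4).
Updated z-row coefficients: a: 27/4, b: 0, c: -1/2, d: 0, s1: 0, s2: 7/4, s3: 3/2.
The most negative is -1/2 in column c, so c would enter next.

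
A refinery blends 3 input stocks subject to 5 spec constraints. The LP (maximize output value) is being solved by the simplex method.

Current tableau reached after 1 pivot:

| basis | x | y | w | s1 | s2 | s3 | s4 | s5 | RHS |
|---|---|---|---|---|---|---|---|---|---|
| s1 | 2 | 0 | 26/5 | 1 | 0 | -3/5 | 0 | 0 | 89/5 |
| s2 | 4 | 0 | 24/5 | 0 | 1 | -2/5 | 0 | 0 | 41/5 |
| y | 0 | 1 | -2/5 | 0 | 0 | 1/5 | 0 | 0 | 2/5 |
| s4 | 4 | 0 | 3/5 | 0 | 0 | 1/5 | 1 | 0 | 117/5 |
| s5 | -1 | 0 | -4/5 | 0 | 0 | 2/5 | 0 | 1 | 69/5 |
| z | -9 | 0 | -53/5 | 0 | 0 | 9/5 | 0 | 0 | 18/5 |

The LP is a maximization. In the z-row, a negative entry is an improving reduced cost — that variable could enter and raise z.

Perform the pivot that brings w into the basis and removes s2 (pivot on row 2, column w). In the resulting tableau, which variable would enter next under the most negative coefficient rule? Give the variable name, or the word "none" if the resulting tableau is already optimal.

x

Pivot element 24/5. New z-row = old z-row − (-53/5)·(row 2/(24/5)).
Updated z-row coefficients: x: -1/6, y: 0, w: 0, s1: 0, s2: 53/24, s3: 11/12, s4: 0, s5: 0.
The most negative is -1/6 in column x, so x would enter next.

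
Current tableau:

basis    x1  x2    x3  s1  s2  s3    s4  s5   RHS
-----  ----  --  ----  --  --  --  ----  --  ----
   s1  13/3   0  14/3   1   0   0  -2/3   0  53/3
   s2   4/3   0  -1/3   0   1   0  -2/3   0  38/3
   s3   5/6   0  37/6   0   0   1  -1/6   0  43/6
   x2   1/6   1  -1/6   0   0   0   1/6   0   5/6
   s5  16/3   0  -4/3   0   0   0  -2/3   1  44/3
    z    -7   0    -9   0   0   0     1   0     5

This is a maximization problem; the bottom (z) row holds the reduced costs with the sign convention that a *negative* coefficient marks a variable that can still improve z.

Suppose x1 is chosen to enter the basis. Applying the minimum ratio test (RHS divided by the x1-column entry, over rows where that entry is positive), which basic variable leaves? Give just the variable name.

s5

Ratios: row 1 (s1): (53/3)/(13/3) = 53/13; row 2 (s2): (38/3)/(4/3) = 19/2; row 3 (s3): (43/6)/(5/6) = 43/5; row 4 (x2): (5/6)/(1/6) = 5; row 5 (s5): (44/3)/(16/3) = 11/4.
Minimum ratio 11/4 is in the s5 row, so s5 leaves.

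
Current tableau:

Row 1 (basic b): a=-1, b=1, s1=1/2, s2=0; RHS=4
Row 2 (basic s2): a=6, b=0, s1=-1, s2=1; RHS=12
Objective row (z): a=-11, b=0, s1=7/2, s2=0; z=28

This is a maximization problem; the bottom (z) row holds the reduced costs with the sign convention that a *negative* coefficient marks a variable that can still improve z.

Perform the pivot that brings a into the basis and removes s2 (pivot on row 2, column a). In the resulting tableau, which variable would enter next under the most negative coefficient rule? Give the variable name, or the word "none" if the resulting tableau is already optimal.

Pivot element 6. New z-row = old z-row − (-11)·(row 2/6).
Updated z-row coefficients: a: 0, b: 0, s1: 5/3, s2: 11/6.
No coefficient is strictly negative; the tableau after this pivot is optimal.

none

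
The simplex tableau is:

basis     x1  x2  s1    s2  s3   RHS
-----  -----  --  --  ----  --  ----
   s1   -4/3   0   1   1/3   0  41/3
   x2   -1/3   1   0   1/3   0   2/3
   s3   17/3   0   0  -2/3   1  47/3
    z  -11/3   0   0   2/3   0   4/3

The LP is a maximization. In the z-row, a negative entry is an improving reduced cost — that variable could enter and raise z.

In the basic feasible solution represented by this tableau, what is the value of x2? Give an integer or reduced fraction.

2/3

x2 is basic (row 2); its value is the RHS of that row: 2/3.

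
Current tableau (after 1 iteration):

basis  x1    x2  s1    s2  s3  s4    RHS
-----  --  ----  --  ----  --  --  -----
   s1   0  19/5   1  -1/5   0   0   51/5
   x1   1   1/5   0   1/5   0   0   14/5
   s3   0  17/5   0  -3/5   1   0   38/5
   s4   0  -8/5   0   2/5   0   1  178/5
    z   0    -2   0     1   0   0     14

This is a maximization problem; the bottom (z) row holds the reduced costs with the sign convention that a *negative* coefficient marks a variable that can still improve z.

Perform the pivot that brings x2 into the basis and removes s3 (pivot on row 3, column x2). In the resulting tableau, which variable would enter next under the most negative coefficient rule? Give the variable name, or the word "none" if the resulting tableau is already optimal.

Pivot element 17/5. New z-row = old z-row − (-2)·(row 3/(17/5)).
Updated z-row coefficients: x1: 0, x2: 0, s1: 0, s2: 11/17, s3: 10/17, s4: 0.
No coefficient is strictly negative; the tableau after this pivot is optimal.

none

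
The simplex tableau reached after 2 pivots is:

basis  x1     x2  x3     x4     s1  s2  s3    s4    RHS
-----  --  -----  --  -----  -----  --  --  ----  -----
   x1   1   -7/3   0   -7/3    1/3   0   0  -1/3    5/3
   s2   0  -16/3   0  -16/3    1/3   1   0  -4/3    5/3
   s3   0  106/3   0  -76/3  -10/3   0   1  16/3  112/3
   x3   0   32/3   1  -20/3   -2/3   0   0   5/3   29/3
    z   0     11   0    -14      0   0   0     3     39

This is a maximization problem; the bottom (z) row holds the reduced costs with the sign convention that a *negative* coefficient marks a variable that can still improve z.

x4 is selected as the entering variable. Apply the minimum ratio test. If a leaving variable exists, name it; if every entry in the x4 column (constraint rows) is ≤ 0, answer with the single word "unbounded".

x4-column entries: row 1: -7/3, row 2: -16/3, row 3: -76/3, row 4: -20/3. All ≤ 0, so x4 can increase without bound; the LP is unbounded in this direction.

unbounded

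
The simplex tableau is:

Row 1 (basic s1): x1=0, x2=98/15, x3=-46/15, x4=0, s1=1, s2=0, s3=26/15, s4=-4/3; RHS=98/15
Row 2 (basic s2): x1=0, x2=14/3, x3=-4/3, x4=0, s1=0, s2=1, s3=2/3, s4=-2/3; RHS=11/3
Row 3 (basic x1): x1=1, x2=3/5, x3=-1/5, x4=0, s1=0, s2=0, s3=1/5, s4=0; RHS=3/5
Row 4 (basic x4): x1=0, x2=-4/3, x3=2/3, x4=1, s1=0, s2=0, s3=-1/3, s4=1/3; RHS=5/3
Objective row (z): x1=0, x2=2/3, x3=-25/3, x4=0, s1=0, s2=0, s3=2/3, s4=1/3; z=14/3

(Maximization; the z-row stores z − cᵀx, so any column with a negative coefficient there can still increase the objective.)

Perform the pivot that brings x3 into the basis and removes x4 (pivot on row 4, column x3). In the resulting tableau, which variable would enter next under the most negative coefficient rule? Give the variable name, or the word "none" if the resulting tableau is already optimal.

x2

Pivot element 2/3. New z-row = old z-row − (-25/3)·(row 4/(2/3)).
Updated z-row coefficients: x1: 0, x2: -16, x3: 0, x4: 25/2, s1: 0, s2: 0, s3: -7/2, s4: 9/2.
The most negative is -16 in column x2, so x2 would enter next.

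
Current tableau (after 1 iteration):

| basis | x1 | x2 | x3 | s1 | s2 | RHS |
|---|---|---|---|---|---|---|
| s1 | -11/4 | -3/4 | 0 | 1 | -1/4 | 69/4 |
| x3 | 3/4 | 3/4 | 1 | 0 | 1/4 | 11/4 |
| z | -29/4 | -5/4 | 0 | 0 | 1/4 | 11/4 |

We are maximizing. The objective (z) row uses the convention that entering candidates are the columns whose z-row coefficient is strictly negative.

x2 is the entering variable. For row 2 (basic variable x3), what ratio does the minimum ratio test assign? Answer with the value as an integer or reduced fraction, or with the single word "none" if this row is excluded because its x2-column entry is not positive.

Ratio = RHS / (x2 entry) = (11/4) / (3/4) = 11/3.

11/3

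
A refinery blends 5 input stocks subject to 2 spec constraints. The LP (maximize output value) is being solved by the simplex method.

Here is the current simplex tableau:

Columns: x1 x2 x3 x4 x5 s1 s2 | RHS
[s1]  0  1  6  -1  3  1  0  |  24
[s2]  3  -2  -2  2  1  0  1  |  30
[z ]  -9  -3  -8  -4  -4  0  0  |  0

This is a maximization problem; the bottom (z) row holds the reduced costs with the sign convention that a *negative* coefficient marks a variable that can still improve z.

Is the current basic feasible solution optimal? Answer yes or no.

Column x1 has objective-row coefficient -9, which is negative; an improving pivot exists, so not yet optimal.

no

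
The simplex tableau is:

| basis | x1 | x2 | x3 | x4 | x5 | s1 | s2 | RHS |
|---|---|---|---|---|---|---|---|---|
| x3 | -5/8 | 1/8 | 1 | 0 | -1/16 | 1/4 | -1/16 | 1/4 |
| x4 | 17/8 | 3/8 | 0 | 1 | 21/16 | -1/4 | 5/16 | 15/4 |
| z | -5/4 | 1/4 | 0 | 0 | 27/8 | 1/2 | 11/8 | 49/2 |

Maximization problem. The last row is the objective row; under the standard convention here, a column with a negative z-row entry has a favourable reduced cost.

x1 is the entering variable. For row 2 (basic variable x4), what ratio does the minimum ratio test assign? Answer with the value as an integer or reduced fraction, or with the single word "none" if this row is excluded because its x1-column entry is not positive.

30/17

Ratio = RHS / (x1 entry) = (15/4) / (17/8) = 30/17.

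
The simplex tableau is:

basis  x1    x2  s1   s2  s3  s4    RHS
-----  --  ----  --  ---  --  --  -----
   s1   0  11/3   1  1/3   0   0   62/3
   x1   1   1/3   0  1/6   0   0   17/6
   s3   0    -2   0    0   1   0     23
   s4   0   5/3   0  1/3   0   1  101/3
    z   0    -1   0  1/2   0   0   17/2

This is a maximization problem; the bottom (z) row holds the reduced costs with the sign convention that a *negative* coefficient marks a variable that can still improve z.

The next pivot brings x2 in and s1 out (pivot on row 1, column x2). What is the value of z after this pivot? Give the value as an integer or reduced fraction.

311/22

Minimum ratio for x2: (62/3)/(11/3) = 62/11.
z changes by −(z-row coeff of x2)·ratio = −(-1)·(62/11) = 62/11.
New z = 17/2 + (62/11) = 311/22.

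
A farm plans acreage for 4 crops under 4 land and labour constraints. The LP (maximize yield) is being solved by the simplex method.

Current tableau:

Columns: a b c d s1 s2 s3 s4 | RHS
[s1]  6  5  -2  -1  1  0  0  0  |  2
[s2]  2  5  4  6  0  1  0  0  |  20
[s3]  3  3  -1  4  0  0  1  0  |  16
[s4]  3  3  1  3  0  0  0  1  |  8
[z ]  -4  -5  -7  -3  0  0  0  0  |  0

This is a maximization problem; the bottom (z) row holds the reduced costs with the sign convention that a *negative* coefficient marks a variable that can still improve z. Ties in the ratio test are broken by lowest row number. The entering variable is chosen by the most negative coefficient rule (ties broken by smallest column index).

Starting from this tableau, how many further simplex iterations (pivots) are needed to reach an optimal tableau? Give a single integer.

pivot: c in, s2 out → z = 35
pivot: a in, s4 out → z = 178/5
No improving column remains; optimal.

2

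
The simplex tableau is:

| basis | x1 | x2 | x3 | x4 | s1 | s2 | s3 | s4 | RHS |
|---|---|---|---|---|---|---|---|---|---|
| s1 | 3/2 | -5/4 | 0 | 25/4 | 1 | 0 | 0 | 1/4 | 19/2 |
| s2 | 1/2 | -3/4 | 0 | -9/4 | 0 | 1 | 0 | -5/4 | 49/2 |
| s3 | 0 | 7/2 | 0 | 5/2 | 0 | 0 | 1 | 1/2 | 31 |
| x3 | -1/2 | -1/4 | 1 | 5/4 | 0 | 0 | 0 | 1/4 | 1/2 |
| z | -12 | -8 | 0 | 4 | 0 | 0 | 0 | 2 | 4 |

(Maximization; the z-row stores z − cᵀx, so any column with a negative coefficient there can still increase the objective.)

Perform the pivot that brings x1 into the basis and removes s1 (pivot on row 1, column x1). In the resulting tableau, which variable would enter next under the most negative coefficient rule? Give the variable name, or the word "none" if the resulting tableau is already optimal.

Pivot element 3/2. New z-row = old z-row − (-12)·(row 1/(3/2)).
Updated z-row coefficients: x1: 0, x2: -18, x3: 0, x4: 54, s1: 8, s2: 0, s3: 0, s4: 4.
The most negative is -18 in column x2, so x2 would enter next.

x2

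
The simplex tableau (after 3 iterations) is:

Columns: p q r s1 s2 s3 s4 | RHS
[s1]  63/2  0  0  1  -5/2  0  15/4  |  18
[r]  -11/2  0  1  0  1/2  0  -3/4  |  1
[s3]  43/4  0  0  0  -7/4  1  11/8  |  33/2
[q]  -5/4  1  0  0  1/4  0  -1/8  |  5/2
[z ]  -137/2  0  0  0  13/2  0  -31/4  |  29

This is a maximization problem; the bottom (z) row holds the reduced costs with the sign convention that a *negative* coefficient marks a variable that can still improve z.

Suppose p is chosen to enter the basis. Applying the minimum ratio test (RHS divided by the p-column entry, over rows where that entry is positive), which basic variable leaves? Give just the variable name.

s1

Ratios: row 1 (s1): 18/(63/2) = 4/7; row 2 (r): entry -11/2 ≤ 0, skip; row 3 (s3): (33/2)/(43/4) = 66/43; row 4 (q): entry -5/4 ≤ 0, skip.
Minimum ratio 4/7 is in the s1 row, so s1 leaves.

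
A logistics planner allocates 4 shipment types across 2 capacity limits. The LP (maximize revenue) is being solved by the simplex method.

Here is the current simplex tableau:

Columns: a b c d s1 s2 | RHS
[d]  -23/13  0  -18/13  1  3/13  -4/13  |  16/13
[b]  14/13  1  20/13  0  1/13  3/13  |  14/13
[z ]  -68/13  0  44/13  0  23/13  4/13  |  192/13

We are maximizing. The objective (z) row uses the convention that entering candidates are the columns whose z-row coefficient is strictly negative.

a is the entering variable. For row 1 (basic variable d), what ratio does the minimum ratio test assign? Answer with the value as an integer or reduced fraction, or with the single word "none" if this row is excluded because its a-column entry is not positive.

The a entry in row 1 is -23/13 ≤ 0, so this row gives no ratio.

none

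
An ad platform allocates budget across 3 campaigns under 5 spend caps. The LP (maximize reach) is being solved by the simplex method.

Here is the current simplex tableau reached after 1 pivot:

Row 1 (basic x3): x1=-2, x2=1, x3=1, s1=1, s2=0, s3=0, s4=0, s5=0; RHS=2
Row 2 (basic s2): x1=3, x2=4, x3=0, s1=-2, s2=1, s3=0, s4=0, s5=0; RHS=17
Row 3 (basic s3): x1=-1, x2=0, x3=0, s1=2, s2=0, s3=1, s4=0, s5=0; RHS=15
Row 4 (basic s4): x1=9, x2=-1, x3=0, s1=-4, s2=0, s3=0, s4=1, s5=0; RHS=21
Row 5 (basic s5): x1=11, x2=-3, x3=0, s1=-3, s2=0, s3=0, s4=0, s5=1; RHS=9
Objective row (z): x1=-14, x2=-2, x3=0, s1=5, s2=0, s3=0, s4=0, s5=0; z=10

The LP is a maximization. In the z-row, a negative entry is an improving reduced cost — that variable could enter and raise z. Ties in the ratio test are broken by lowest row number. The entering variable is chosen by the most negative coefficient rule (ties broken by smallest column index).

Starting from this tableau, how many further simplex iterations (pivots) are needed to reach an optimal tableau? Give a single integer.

pivot: x1 in, s5 out → z = 236/11
pivot: x2 in, s2 out → z = 2068/53
pivot: s1 in, x3 out → z = 40
No improving column remains; optimal.

3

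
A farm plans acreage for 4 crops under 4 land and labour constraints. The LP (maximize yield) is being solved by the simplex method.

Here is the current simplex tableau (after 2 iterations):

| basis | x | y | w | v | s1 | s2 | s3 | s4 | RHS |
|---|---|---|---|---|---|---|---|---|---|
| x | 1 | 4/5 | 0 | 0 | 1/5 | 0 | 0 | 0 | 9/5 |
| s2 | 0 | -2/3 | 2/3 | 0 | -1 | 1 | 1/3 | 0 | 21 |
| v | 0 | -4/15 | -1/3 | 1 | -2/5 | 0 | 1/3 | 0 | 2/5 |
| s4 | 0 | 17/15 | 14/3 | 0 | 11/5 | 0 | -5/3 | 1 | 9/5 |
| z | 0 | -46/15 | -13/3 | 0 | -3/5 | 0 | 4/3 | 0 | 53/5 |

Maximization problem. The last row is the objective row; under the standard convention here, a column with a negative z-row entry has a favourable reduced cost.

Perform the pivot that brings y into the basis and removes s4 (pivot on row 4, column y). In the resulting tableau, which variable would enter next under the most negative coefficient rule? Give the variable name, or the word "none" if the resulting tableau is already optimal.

Pivot element 17/15. New z-row = old z-row − (-46/15)·(row 4/(17/15)).
Updated z-row coefficients: x: 0, y: 0, w: 141/17, v: 0, s1: 91/17, s2: 0, s3: -54/17, s4: 46/17.
The most negative is -54/17 in column s3, so s3 would enter next.

s3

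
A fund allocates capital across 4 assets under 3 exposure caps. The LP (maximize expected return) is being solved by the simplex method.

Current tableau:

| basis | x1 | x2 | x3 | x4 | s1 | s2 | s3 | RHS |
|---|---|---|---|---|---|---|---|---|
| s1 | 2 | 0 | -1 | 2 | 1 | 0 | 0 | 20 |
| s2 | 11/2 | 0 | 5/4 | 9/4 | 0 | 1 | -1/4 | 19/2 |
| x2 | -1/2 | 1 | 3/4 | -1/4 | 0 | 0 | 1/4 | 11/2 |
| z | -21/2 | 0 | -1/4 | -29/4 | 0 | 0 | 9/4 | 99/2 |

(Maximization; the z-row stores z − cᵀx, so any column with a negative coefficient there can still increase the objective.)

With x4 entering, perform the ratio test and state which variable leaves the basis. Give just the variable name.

s2

Ratios: row 1 (s1): 20/2 = 10; row 2 (s2): (19/2)/(9/4) = 38/9; row 3 (x2): entry -1/4 ≤ 0, skip.
Minimum ratio 38/9 is in the s2 row, so s2 leaves.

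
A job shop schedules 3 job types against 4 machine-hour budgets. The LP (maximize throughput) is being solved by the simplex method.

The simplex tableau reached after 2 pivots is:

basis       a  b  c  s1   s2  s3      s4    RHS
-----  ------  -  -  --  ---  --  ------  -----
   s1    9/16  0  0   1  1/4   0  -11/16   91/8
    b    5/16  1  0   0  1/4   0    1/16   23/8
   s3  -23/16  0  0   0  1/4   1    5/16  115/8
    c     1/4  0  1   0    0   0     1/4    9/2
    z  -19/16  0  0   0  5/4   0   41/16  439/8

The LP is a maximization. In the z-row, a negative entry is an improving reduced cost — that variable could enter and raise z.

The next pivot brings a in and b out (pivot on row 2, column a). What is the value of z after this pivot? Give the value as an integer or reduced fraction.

Minimum ratio for a: (23/8)/(5/16) = 46/5.
z changes by −(z-row coeff of a)·ratio = −(-19/16)·(46/5) = 437/40.
New z = 439/8 + (437/40) = 329/5.

329/5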